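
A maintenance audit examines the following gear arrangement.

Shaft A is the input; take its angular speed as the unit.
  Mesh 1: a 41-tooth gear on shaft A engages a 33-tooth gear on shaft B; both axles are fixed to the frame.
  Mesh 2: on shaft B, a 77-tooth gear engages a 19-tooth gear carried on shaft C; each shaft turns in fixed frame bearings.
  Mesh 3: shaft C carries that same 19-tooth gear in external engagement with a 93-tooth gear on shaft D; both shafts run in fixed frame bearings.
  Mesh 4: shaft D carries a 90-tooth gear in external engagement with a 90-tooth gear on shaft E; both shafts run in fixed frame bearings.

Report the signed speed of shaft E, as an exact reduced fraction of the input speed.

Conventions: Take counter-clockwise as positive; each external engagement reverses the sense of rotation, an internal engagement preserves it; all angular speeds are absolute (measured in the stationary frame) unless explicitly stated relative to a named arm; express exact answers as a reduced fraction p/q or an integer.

287/279

4-mesh fixed-axis compound train (all bearings frame-fixed)
mesh 1 [41T→33T]: |ω|/ω_in = 1×41/33 = 41/33, sense flips to −
mesh 2 [77T→19T]: |ω|/ω_in = (41/33)×77/19 = 287/57, sense flips to +
mesh 3 [19T→93T]: |ω|/ω_in = (287/57)×19/93 = 287/279, sense flips to −
mesh 4 [90T→90T]: |ω|/ω_in = (287/279)×90/90 = 287/279, sense flips to +
signed output speed (× input speed) = 287/279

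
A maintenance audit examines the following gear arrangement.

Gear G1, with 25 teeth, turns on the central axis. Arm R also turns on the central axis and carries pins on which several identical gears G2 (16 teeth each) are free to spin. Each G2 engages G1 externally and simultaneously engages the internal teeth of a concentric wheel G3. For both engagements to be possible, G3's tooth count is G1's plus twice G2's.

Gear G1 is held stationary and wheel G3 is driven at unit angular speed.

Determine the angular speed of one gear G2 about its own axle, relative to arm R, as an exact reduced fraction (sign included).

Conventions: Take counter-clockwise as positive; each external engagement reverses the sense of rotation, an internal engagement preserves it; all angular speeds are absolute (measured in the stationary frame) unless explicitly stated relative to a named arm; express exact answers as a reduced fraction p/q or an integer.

topology: planetary set — G1 25T / G2 16T / G3 57T, arm = carrier (Willis)
ring teeth: 25 + 2·16 = 57
25(ω_sun−ω_arm) = −57(ω_ring−ω_arm),  ω_sun = 0, ω_ring = 1
25(0−ω_arm) = −57(1−ω_arm)  ⇒  82·ω_arm = 57  ⇒  ω_arm = 57/82
sun–planet mesh: 25·(0−57/82) = −16·(ω_p−ω_arm)  ⇒  ω_p−ω_arm = 1425/1312
exact speed ratio = 1425/1312

1425/1312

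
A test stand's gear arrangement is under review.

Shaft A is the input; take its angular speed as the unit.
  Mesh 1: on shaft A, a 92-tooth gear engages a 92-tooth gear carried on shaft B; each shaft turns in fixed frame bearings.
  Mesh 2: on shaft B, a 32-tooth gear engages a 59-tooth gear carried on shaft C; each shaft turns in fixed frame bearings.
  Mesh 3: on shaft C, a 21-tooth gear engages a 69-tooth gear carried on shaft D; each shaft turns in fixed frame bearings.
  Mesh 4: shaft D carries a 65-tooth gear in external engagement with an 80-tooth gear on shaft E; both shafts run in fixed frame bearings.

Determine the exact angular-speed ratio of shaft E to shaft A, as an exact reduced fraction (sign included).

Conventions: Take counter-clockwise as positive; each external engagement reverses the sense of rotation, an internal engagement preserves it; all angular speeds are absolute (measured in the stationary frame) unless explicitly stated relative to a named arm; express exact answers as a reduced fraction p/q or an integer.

182/1357

class = fixed-axis compound train [4 meshes; 4 ratios multiply, 4 sense flips]
mesh 1 [92T→92T]: running ratio 1, sense −
mesh 2 [32T→59T]: running ratio 32/59, sense +
mesh 3 [21T→69T]: running ratio 224/1357, sense −
mesh 4 [65T→80T]: running ratio 182/1357, sense +
ω_out/ω_in = 182/1357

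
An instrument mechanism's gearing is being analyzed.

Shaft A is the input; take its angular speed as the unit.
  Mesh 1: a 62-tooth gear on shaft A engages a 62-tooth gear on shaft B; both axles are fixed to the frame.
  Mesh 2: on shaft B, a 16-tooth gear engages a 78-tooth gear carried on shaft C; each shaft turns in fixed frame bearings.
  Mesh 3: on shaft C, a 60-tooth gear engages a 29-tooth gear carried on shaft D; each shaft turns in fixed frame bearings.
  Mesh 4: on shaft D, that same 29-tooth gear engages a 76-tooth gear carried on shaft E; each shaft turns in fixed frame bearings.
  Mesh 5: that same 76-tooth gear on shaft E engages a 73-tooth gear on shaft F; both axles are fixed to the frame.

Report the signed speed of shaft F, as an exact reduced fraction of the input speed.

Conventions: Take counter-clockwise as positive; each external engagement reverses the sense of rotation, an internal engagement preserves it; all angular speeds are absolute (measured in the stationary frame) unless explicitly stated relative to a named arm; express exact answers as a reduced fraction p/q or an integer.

5-mesh fixed-axis compound train (all bearings frame-fixed)
mesh 1 [62T→62T]: |ω|/ω_in = 1×62/62 = 1, sense flips to −
mesh 2 [16T→78T]: |ω|/ω_in = 1×16/78 = 8/39, sense flips to +
mesh 3 [60T→29T]: |ω|/ω_in = (8/39)×60/29 = 160/377, sense flips to −
mesh 4 [29T→76T]: |ω|/ω_in = (160/377)×29/76 = 40/247, sense flips to +
mesh 5 [76T→73T]: |ω|/ω_in = (40/247)×76/73 = 160/949, sense flips to −
signed output speed (× input speed) = -160/949

-160/949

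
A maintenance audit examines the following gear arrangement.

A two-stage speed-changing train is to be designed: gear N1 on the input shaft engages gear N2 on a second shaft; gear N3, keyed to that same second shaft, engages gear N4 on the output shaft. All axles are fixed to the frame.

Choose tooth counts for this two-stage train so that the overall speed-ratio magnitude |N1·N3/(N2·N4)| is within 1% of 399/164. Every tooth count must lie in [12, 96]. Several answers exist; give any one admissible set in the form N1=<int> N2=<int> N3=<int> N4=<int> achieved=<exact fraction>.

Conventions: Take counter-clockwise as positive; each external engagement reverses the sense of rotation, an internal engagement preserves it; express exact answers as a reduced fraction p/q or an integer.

N1=19 N2=12 N3=63 N4=41 achieved=399/164

design class (target 399/164): fixed-axis compound train
target = 399/164 in lowest terms: an exact hit needs N1·N3 = k·399 and N2·N4 = k·164 for one integer k, every count in [12, 96]; additionally prefer no 1:1 stage (N1 ≠ N2, N3 ≠ N4)
k = 1…2: no 1:1-free in-range split of k·399 and k·164 into factor pairs; take k = 3
k = 3: N1·N3 = 1197 = 19·63, N2·N4 = 492 = 12·41
achieved = 19·63/(12·41) = 399/164; |achieved − target| = 0 ≤ 399/16400 ✓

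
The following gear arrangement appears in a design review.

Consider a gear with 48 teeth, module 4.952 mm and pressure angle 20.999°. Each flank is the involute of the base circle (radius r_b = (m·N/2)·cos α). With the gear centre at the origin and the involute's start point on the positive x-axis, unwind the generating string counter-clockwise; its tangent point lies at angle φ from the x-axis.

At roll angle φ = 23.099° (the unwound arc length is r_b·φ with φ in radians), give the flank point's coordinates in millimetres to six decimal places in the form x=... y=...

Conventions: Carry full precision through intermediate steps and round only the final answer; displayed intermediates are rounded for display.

x=119.608727 y=2.384305

recognized (one wheel, involute flank): single-mesh tooth geometry, m = 4.952, N = 48
pitch radius r_p = m·N/2 = 4.952·48/2 = 118.848000
base radius r_b = r_p·cos α = 118.848000·cos 20.999° = 110.954910
roll angle φ = 23.099° = 0.40315360 rad
x = r_b·(cos φ + φ·sin φ) = 119.608727
y = r_b·(sin φ − φ·cos φ) = 2.384305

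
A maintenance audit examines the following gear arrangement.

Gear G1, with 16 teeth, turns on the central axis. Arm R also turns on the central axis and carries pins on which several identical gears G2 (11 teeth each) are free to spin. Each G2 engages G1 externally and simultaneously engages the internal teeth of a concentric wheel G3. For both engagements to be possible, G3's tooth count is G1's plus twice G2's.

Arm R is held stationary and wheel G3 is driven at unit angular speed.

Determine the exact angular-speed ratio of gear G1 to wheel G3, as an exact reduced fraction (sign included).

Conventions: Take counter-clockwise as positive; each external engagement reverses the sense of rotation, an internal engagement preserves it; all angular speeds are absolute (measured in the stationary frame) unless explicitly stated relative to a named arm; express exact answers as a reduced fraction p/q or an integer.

topology: planetary set — G1 16T / G2 11T / G3 38T, arm = carrier (Willis)
ring teeth: 16 + 2·11 = 38
16(ω_sun−ω_arm) = −38(ω_ring−ω_arm),  ω_arm = 0, ω_ring = 1
ω_sun = 0 − (38/16)(1−0) = -19/8
ω_out/ω_in = -19/8

-19/8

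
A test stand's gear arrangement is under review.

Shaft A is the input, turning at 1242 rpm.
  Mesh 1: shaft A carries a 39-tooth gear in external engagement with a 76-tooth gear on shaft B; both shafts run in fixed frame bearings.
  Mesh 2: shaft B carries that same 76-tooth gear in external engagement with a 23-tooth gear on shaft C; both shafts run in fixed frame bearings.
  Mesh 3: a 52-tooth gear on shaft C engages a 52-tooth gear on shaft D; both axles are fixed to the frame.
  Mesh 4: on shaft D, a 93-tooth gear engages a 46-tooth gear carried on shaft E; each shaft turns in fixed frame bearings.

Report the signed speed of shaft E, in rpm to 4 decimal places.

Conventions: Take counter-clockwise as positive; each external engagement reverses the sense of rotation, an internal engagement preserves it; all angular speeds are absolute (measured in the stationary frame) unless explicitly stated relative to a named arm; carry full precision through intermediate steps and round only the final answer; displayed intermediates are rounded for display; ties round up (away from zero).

class = fixed-axis compound train [4 meshes; 4 ratios multiply, 4 sense flips]
mesh 1 [39T→76T]: ω = 1242.0000×39/76 = 637.3421 rpm, sense flips to −
mesh 2 [76T→23T]: ω = 637.3421×76/23 = 2106.0000 rpm, sense flips to +
mesh 3 [52T→52T]: ω = 2106.0000×52/52 = 2106.0000 rpm, sense flips to −
mesh 4 [93T→46T]: ω = 2106.0000×93/46 = 4257.7826 rpm, sense flips to +
signed output speed = +4257.7826 rpm

+4257.7826 rpm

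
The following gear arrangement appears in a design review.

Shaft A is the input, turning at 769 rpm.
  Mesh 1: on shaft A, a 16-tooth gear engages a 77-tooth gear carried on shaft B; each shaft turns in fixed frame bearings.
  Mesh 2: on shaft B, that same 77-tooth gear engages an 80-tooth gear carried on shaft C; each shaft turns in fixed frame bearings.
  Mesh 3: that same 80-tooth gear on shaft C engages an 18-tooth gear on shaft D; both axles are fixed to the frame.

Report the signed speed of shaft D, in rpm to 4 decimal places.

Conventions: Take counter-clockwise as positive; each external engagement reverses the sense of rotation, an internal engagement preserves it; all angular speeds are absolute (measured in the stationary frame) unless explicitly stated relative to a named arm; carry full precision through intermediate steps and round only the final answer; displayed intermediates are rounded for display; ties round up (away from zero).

-683.5556 rpm

class = fixed-axis compound train [3 meshes; 3 ratios multiply, 3 sense flips]
mesh 1 [16T→77T]: ω = 769.0000×16/77 = 159.7922 rpm, sense flips to −
mesh 2 [77T→80T]: ω = 159.7922×77/80 = 153.8000 rpm, sense flips to +
mesh 3 [80T→18T]: ω = 153.8000×80/18 = 683.5556 rpm, sense flips to −
signed output speed = -683.5556 rpm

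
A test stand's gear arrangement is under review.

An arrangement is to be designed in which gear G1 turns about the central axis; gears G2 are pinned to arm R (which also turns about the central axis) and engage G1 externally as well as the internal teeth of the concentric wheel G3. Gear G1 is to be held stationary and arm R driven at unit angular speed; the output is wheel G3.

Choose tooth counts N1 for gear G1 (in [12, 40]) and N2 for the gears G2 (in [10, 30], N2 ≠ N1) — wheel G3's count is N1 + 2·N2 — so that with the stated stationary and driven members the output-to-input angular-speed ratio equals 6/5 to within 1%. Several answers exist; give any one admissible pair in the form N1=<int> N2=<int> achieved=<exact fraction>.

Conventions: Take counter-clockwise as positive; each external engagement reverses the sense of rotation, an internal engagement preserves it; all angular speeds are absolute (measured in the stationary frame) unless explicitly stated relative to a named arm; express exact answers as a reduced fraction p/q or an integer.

N1=12 N2=24 achieved=6/5

topology: planetary set — design target 6/5, arm = carrier (Willis)
Willis with ω_sun = 0: ω_ring/ω_arm = (N1+N3)/N3; set equal to 6/5  ⇒  N3/N1 = 1/(6/5 − 1) = 5
N3 = N1 + 2·N2  ⇒  N2/N1 = (N3/N1 − 1)/2 = (5 − 1)/2 = 2
smallest multiple with N1 ≥ 12 and N2 ≥ 10: k = 12  ⇒  N1 = 12·1 = 12, N2 = 12·2 = 24 (N1 ≤ 40, N2 ≤ 30, N2 ≠ N1 ✓), N3 = 12 + 2·24 = 60
check: (N1+N3)/N3 with N1 = 12, N3 = 60 gives 6/5; |achieved − target| = 0 ≤ 3/250 ✓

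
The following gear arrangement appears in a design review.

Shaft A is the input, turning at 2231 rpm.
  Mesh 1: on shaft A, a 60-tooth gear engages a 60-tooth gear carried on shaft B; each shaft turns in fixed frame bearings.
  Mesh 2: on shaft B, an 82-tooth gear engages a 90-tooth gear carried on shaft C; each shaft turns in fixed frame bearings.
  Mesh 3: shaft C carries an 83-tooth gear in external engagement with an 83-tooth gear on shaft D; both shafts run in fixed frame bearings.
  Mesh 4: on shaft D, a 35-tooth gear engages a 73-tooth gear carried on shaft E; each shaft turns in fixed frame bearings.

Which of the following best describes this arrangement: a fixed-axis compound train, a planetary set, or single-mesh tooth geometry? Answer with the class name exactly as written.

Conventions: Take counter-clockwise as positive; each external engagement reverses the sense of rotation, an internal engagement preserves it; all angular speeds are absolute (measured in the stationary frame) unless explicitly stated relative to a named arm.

fixed-axis compound train

class = fixed-axis compound train [4 meshes; 4 ratios multiply, 4 sense flips]
classification: fixed-axis compound train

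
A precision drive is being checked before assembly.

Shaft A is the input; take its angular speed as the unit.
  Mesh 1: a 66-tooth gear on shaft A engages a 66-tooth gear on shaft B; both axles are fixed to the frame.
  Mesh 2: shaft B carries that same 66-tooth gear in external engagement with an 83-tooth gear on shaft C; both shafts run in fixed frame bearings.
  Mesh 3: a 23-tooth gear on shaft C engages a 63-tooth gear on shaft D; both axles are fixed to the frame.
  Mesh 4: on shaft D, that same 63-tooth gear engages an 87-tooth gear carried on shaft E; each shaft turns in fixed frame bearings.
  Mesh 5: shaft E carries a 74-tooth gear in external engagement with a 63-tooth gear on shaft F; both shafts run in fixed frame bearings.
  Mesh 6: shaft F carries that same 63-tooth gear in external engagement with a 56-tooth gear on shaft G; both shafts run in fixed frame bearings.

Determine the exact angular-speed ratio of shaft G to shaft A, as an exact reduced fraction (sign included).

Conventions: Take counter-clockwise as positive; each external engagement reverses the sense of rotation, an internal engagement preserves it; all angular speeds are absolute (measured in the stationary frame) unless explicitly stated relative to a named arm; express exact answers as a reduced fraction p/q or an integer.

9361/33698

class = fixed-axis compound train [6 meshes; 6 ratios multiply, 6 sense flips]
mesh 1 [66T→66T]: running ratio 1, sense −
mesh 2 [66T→83T]: running ratio 66/83, sense +
mesh 3 [23T→63T]: running ratio 506/1743, sense −
mesh 4 [63T→87T]: running ratio 506/2407, sense +
mesh 5 [74T→63T]: running ratio 37444/151641, sense −
mesh 6 [63T→56T]: running ratio 9361/33698, sense +
ω_out/ω_in = 9361/33698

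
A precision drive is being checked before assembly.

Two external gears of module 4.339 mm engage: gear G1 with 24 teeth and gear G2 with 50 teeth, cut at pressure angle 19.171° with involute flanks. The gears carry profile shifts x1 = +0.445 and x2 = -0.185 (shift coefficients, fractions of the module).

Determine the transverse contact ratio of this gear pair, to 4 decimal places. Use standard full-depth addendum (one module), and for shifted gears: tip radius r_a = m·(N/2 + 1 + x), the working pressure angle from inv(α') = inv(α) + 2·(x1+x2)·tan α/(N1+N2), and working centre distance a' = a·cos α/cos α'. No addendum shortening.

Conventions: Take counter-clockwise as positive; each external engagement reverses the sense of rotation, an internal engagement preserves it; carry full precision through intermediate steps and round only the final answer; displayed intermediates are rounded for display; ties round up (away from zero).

1.6050

recognized (one external pair, fixed centres): single-mesh tooth geometry, m = 4.339, N1 = 24, N2 = 50
base radii: r_b1 = 49.180449, r_b2 = 102.459270
tip radii: r_a1 = 58.337855, r_a2 = 112.011285
inv(α') = inv(19.171°) + 2·(+0.445-0.185)·tan α/(24+50) = 0.01551543  ⇒  α' = 20.26057°
a' = a·cos α / cos α' = 160.5430·cos 19.171°/cos 20.26057° = 161.640850
action lengths: √(r_a1²−r_b1²) = 31.378157, √(r_a2²−r_b2²) = 45.261750
base pitch p_b = π·m·cos α = 12.875412
CR = (31.378157 + 45.261750 − 161.640850·sin 20.26057°)/12.875412 = 1.605018
contact ratio ≈ 1.6050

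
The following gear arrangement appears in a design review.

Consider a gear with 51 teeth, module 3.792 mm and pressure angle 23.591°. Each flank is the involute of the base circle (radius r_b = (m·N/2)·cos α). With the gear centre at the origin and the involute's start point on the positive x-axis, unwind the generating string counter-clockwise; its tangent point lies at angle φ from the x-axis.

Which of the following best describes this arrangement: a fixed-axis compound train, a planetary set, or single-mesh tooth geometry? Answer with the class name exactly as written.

topology: single-mesh involute geometry — m = 3.792, N = 51
classification: single-mesh tooth geometry

single-mesh tooth geometry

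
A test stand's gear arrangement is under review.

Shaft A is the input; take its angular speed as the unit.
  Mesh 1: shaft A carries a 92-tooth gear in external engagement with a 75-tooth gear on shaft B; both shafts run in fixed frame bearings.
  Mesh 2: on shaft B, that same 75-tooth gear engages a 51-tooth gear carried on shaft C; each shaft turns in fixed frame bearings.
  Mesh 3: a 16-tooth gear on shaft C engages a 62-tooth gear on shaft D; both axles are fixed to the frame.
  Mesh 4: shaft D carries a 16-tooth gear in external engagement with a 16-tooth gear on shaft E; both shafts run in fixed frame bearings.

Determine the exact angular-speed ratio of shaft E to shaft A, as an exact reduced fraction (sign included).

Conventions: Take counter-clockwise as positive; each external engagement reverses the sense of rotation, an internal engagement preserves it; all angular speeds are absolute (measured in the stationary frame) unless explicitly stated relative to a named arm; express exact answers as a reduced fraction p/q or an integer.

736/1581

class = fixed-axis compound train [4 meshes; 4 ratios multiply, 4 sense flips]
mesh 1 [92T→75T]: running ratio 92/75, sense −
mesh 2 [75T→51T]: running ratio 92/51, sense +
mesh 3 [16T→62T]: running ratio 736/1581, sense −
mesh 4 [16T→16T]: running ratio 736/1581, sense +
ω_out/ω_in = 736/1581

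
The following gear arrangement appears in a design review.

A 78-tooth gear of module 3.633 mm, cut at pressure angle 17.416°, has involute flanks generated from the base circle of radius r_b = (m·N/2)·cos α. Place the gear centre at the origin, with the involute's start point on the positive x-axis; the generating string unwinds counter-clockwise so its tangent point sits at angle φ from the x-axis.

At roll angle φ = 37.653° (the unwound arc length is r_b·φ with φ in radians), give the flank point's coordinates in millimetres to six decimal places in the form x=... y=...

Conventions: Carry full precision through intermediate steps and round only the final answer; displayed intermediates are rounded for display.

class = single-mesh tooth geometry [base-circle involute, m = 3.633, 78T]
pitch radius r_p = m·N/2 = 3.633·78/2 = 141.687000
base radius r_b = r_p·cos α = 141.687000·cos 17.416° = 135.191612
roll angle φ = 37.653° = 0.65716882 rad
x = r_b·(cos φ + φ·sin φ) = 161.307217
y = r_b·(sin φ − φ·cos φ) = 12.245773

x=161.307217 y=12.245773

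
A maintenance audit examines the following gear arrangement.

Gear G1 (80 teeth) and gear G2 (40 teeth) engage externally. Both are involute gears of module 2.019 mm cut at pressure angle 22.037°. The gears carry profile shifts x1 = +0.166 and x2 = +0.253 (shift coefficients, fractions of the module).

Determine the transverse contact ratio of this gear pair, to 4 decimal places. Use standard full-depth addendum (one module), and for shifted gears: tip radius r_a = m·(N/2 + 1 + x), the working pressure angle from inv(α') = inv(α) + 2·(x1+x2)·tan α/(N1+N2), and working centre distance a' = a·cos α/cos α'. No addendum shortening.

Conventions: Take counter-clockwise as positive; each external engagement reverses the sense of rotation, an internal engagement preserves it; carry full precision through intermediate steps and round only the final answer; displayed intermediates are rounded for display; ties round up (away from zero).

recognized (one external pair, fixed centres): single-mesh tooth geometry, m = 2.019, N1 = 80, N2 = 40
base radii: r_b1 = 74.859816, r_b2 = 37.429908
tip radii: r_a1 = 83.114154, r_a2 = 42.909807
inv(α') = inv(22.037°) + 2·(+0.166+0.253)·tan α/(80+40) = 0.02298610  ⇒  α' = 22.97995°
a' = a·cos α / cos α' = 121.1400·cos 22.037°/cos 22.97995° = 121.968997
action lengths: √(r_a1²−r_b1²) = 36.110533, √(r_a2²−r_b2²) = 20.982219
base pitch p_b = π·m·cos α = 5.879476
CR = (36.110533 + 20.982219 − 121.968997·sin 22.97995°)/5.879476 = 1.611531
contact ratio ≈ 1.6115

1.6115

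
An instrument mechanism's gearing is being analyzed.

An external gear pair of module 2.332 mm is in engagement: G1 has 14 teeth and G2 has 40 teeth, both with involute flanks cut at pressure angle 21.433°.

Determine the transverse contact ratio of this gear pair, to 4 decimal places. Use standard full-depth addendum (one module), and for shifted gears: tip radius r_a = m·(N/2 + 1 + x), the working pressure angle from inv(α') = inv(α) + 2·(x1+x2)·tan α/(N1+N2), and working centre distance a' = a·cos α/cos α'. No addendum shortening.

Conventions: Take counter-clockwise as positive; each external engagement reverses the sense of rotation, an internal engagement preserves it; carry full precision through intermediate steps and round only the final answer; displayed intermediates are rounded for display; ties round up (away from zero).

1.5360

topology: single-mesh involute geometry — m = 2.332, 14T/40T pair
base radii: r_b1 = 15.195122, r_b2 = 43.414634
tip radii: r_a1 = 18.656000, r_a2 = 48.972000
no profile shift: α' = α, a' = a
action lengths: √(r_a1²−r_b1²) = 10.823798, √(r_a2²−r_b2²) = 22.658912
base pitch p_b = π·m·cos α = 6.819555
CR = (10.823798 + 22.658912 − 62.964000·sin 21.43300°)/6.819555 = 1.536002
contact ratio ≈ 1.5360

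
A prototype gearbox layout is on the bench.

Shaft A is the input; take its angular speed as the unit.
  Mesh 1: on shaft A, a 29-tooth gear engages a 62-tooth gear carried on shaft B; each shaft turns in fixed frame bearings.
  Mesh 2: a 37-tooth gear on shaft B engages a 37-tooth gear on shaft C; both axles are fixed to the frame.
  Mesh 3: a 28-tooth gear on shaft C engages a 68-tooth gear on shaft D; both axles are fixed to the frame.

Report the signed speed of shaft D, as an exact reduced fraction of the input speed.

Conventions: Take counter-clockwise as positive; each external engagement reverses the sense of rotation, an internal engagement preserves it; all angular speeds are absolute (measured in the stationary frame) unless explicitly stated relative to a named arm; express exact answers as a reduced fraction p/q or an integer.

-203/1054

3-mesh fixed-axis compound train (all bearings frame-fixed)
mesh 1 [29T→62T]: |ω|/ω_in = 1×29/62 = 29/62, sense flips to −
mesh 2 [37T→37T]: |ω|/ω_in = (29/62)×37/37 = 29/62, sense flips to +
mesh 3 [28T→68T]: |ω|/ω_in = (29/62)×28/68 = 203/1054, sense flips to −
signed output speed (× input speed) = -203/1054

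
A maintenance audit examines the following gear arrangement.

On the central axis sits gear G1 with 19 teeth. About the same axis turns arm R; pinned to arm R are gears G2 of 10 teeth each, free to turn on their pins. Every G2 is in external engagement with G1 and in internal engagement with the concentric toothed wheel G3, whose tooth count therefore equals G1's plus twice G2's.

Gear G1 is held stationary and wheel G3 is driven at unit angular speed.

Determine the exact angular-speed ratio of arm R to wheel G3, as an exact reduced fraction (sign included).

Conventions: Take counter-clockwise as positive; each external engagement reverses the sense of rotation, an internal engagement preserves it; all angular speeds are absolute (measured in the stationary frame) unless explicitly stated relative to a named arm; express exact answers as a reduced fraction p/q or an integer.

39/58

planetary set (19T centre, 10T on arm, 39T internal) — Willis relation
ring teeth: 19 + 2·10 = 39
19(ω_sun−ω_arm) = −39(ω_ring−ω_arm),  ω_sun = 0, ω_ring = 1
19(0−ω_arm) = −39(1−ω_arm)  ⇒  58·ω_arm = 39  ⇒  ω_arm = 39/58
ω_out/ω_in = 39/58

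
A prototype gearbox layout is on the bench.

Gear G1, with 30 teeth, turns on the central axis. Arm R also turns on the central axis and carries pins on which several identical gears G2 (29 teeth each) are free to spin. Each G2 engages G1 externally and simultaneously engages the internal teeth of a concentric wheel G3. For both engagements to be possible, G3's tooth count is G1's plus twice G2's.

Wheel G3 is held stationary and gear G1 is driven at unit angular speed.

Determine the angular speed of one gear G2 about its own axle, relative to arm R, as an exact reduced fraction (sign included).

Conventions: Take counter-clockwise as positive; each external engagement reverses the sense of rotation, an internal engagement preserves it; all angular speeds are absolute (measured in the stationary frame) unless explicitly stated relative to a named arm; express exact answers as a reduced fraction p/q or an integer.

class = planetary set [G3 = 30+2·29 = 88; Willis about the carrier]
ring teeth: 30 + 2·29 = 88
30(ω_sun−ω_arm) = −88(ω_ring−ω_arm),  ω_ring = 0, ω_sun = 1
30(1−ω_arm) = −88(0−ω_arm)  ⇒  118·ω_arm = 30  ⇒  ω_arm = 15/59
sun–planet mesh: 30·(1−15/59) = −29·(ω_p−ω_arm)  ⇒  ω_p−ω_arm = -1320/1711
exact speed ratio = -1320/1711

-1320/1711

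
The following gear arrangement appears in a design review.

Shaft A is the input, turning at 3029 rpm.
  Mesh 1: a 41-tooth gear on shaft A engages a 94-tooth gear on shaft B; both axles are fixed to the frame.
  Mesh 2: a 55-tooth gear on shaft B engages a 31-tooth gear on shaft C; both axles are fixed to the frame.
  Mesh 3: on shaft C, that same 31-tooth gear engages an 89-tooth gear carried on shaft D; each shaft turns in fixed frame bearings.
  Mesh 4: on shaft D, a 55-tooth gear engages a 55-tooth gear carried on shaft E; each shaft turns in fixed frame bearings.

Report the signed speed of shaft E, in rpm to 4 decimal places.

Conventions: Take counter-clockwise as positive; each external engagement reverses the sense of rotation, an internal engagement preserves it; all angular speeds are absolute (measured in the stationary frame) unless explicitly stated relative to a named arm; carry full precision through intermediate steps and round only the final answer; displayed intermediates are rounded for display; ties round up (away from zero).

+816.4469 rpm

recognized (5 fixed axles, 4 meshes): fixed-axis compound train
mesh 1 [41T→94T]: ω = 3029.0000×41/94 = 1321.1596 rpm, sense flips to −
mesh 2 [55T→31T]: ω = 1321.1596×55/31 = 2343.9928 rpm, sense flips to +
mesh 3 [31T→89T]: ω = 2343.9928×31/89 = 816.4469 rpm, sense flips to −
mesh 4 [55T→55T]: ω = 816.4469×55/55 = 816.4469 rpm, sense flips to +
signed output speed = +816.4469 rpm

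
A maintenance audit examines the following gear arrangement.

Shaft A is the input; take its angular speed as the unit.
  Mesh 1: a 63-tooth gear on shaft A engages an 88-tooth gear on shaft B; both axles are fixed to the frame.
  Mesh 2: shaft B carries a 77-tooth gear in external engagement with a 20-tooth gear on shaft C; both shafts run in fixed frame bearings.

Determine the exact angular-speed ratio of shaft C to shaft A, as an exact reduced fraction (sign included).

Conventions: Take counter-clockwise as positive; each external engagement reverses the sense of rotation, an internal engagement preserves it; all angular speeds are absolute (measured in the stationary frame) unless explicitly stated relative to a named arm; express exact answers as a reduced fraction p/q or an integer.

class = fixed-axis compound train [2 meshes; 2 ratios multiply, 2 sense flips]
mesh 1 [63T→88T]: running ratio 63/88, sense −
mesh 2 [77T→20T]: running ratio 441/160, sense +
ω_out/ω_in = 441/160

441/160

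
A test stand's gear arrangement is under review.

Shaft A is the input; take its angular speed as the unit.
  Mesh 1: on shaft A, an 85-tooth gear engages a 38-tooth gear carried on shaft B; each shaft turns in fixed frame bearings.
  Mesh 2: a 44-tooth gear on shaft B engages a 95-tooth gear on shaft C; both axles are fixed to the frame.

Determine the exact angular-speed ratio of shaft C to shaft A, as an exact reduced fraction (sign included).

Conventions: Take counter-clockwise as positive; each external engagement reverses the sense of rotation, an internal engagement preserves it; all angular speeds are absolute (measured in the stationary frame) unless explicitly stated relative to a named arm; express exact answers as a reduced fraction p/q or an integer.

374/361

class = fixed-axis compound train [2 meshes; 2 ratios multiply, 2 sense flips]
mesh 1 [85T→38T]: running ratio 85/38, sense −
mesh 2 [44T→95T]: running ratio 374/361, sense +
ω_out/ω_in = 374/361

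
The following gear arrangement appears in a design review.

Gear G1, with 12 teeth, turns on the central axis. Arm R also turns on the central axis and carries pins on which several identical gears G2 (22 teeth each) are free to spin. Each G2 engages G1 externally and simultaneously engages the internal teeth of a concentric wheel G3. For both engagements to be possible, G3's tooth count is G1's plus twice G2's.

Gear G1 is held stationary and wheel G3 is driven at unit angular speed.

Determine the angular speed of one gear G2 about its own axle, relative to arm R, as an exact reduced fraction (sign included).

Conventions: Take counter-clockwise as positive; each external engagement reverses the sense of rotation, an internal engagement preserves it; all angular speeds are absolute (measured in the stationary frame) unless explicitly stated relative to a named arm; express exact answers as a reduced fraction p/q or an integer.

topology: planetary set — G1 12T / G2 22T / G3 56T, arm = carrier (Willis)
ring teeth: 12 + 2·22 = 56
12(ω_sun−ω_arm) = −56(ω_ring−ω_arm),  ω_sun = 0, ω_ring = 1
12(0−ω_arm) = −56(1−ω_arm)  ⇒  68·ω_arm = 56  ⇒  ω_arm = 14/17
sun–planet mesh: 12·(0−14/17) = −22·(ω_p−ω_arm)  ⇒  ω_p−ω_arm = 84/187
exact speed ratio = 84/187

84/187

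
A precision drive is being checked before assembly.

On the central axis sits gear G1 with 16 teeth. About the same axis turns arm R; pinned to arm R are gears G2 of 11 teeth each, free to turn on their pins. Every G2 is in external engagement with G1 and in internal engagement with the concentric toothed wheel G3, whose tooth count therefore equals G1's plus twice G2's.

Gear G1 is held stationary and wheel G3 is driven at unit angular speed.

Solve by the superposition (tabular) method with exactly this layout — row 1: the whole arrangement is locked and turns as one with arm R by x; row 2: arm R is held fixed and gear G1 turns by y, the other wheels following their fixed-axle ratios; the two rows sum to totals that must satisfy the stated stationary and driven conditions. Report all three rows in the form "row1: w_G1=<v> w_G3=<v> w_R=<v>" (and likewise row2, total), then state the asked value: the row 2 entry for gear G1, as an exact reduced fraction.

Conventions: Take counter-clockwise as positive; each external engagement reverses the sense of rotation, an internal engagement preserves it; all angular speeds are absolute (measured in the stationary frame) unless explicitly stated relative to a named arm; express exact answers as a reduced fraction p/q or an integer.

row1: w_G1=19/27 w_G3=19/27 w_R=19/27
row2: w_G1=-19/27 w_G3=8/27 w_R=0
total: w_G1=0 w_G3=1 w_R=19/27
asked value: -19/27

recognized (axles ride arm R): planetary set, 16/11/38 teeth
row 1 (train locked, turned with arm): all members turn x
row 2 (arm held, sun turns y): ω_ring = −(16/38)·y, ω_arm = 0
boundary: total ω_sun = x + y = 0 and total ω_ring = x − (16/38)·y = 1  ⇒  y = -19/27, x = 19/27
row 2 ring = −(16/38)·(-19/27) = 8/27
totals (row 1 + row 2): sun 19/27 + (-19/27) = 0, ring 19/27 + 8/27 = 1, arm 19/27 + 0 = 19/27
asked cell (row2, sun) = -19/27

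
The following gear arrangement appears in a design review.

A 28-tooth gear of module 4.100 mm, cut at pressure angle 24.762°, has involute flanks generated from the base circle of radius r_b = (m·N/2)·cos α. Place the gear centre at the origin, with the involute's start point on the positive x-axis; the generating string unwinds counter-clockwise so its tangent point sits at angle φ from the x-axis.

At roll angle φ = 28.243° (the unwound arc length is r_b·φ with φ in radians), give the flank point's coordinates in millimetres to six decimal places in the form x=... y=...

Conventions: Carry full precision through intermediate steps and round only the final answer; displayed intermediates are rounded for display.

class = single-mesh tooth geometry [base-circle involute, m = 4.100, 28T]
pitch radius r_p = m·N/2 = 4.100·28/2 = 57.400000
base radius r_b = r_p·cos α = 57.400000·cos 24.762° = 52.122384
roll angle φ = 28.243° = 0.49293334 rad
x = r_b·(cos φ + φ·sin φ) = 58.075310
y = r_b·(sin φ − φ·cos φ) = 2.030851

x=58.075310 y=2.030851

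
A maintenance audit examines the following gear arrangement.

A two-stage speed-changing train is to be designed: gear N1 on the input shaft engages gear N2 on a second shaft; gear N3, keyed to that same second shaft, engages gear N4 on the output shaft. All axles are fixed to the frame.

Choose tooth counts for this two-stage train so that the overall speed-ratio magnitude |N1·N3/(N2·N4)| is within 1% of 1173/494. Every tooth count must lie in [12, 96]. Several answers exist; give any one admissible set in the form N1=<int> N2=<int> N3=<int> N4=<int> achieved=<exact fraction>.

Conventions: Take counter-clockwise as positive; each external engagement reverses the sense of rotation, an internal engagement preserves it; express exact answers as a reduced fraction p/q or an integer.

2-stage fixed-axis compound train for ratio 1173/494
target = 1173/494 in lowest terms: an exact hit needs N1·N3 = k·1173 and N2·N4 = k·494 for one integer k, every count in [12, 96]; additionally prefer no 1:1 stage (N1 ≠ N2, N3 ≠ N4)
k = 1: N1·N3 = 1173 = 17·69, N2·N4 = 494 = 13·38
achieved = 17·69/(13·38) = 1173/494; |achieved − target| = 0 ≤ 1173/49400 ✓

N1=17 N2=13 N3=69 N4=38 achieved=1173/494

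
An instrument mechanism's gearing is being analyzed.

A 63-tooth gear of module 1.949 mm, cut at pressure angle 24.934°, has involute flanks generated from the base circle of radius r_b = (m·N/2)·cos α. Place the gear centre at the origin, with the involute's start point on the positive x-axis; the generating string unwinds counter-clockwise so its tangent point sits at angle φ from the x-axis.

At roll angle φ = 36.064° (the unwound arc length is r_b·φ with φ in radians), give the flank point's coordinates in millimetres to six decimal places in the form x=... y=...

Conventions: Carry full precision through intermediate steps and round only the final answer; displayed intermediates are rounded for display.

single-mesh involute tooth geometry (63T wheel at module 1.949)
pitch radius r_p = m·N/2 = 1.949·63/2 = 61.393500
base radius r_b = r_p·cos α = 61.393500·cos 24.934° = 55.671258
roll angle φ = 36.064° = 0.62943554 rad
x = r_b·(cos φ + φ·sin φ) = 65.630926
y = r_b·(sin φ − φ·cos φ) = 4.446914

x=65.630926 y=4.446914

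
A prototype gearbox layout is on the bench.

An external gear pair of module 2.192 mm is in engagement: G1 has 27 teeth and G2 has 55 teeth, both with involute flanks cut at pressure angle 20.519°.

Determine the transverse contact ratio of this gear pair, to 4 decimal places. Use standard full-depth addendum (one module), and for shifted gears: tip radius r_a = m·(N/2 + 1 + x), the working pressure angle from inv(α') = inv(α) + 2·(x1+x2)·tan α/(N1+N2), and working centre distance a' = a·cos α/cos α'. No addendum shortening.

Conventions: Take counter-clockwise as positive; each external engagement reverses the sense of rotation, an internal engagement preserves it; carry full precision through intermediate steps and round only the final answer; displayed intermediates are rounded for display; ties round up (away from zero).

class = single-mesh tooth geometry [involute pair 27T × 55T, m = 2.192]
base radii: r_b1 = 27.714565, r_b2 = 56.455596
tip radii: r_a1 = 31.784000, r_a2 = 62.472000
no profile shift: α' = α, a' = a
action lengths: √(r_a1²−r_b1²) = 15.560383, √(r_a2²−r_b2²) = 26.749140
base pitch p_b = π·m·cos α = 6.449472
CR = (15.560383 + 26.749140 − 89.872000·sin 20.51900°)/6.449472 = 1.675761
contact ratio ≈ 1.6758

1.6758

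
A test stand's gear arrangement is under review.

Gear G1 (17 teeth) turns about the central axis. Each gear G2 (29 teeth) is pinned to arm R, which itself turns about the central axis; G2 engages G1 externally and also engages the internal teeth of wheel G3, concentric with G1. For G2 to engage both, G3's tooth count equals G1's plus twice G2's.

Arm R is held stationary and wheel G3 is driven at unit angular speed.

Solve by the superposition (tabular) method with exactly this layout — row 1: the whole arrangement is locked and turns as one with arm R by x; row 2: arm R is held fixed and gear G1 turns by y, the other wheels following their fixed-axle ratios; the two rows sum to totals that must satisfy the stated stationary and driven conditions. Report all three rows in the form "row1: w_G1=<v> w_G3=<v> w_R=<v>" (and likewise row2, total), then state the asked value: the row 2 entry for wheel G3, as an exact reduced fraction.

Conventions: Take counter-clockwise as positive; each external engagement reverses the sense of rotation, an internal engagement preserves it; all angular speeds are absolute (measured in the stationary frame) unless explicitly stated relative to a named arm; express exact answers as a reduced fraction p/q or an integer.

row1: w_G1=0 w_G3=0 w_R=0
row2: w_G1=-75/17 w_G3=1 w_R=0
total: w_G1=-75/17 w_G3=1 w_R=0
asked value: 1

class = planetary set [G3 = 17+2·29 = 75; Willis about the carrier]
superposition row 1 [locked train]: every member turns x
superposition row 2 [arm held]: sun y, ring −(17/75)·y, arm 0
boundary: total ω_arm = x = 0 and total ω_ring = x − (17/75)·y = 1  ⇒  y = -75/17, x = 0
row 2 ring = −(17/75)·(-75/17) = 1
totals (row 1 + row 2): sun 0 + (-75/17) = -75/17, ring 0 + 1 = 1, arm 0 + 0 = 0
asked cell (row2, ring) = 1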